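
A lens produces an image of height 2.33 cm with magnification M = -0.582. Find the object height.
ho = |hi|/|M| = 4.003 cm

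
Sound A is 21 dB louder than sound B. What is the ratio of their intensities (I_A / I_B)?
I_A/I_B = 10^(Δβ/10) = 125.9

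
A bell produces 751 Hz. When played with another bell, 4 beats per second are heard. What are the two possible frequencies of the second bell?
f₂ = 751 ± 4 Hz → 755 Hz or 747 Hz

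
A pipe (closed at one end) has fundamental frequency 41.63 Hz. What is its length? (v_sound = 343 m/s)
L = v/(4f₁) = 2.06 m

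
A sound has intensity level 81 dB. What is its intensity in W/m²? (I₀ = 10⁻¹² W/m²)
I = I₀·10^(β/10) = 1.26 × 10⁻⁴ W/m²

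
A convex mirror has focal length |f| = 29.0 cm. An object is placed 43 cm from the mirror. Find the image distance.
f = −29.0 cm (convex); 1/di = 1/f − 1/do → di = -17.32 cm (virtual image, behind mirror)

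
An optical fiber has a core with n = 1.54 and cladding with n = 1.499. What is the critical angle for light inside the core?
θc = arcsin(n_cladding/n_core) = 76.75°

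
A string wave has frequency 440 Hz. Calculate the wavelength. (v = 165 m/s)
λ = v/f = 0.375 m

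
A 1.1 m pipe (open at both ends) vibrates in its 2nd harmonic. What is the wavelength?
λₙ = 2L/n = 1.1 m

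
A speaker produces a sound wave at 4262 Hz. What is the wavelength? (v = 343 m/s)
λ = v/f = 0.08048 m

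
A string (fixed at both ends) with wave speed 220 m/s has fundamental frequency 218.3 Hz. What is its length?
L = v/(2f₁) = 0.5039 m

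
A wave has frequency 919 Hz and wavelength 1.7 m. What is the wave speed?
v = fλ = 1562 m/s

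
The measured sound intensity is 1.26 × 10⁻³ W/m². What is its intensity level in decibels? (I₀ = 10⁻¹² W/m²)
β = 10·log₁₀(I/I₀) = 91 dB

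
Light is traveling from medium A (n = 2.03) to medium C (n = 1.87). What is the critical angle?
θc = arcsin(n₂/n₁) = 67.1°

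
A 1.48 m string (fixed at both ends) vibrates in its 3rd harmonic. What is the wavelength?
λₙ = 2L/n = 0.9867 m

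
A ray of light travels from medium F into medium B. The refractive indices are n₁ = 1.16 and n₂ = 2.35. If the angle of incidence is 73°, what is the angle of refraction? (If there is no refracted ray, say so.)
sin θ₂ = (n₁/n₂)·sin θ₁ = 0.472 → θ₂ = 28.17°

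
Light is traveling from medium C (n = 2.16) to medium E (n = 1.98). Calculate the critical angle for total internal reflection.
θc = arcsin(n₂/n₁) = 66.44°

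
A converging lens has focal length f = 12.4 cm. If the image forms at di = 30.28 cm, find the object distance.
1/do = 1/f − 1/di → do = 21 cm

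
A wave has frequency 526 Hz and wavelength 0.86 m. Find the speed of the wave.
v = fλ = 452.4 m/s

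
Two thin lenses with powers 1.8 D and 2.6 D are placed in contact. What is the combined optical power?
P_total = P₁ + P₂ = 4.4 D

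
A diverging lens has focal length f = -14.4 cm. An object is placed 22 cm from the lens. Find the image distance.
1/di = 1/f − 1/do → di = -8.703 cm (virtual image)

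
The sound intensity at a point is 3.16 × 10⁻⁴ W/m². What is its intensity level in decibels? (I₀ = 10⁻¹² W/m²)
β = 10·log₁₀(I/I₀) = 85 dB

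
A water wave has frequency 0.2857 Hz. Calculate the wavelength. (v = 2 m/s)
λ = v/f = 7 m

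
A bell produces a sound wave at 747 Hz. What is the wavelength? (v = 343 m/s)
λ = v/f = 0.4592 m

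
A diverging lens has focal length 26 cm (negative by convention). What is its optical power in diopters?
P = 1/f = -3.846 D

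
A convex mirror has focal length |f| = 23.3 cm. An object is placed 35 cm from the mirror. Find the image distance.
f = −23.3 cm (convex); 1/di = 1/f − 1/do → di = -13.99 cm (virtual image, behind mirror)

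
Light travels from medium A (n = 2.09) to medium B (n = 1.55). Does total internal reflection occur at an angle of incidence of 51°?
θc = arcsin(n₂/n₁) = 47.87°; 51° > θc, so yes — total internal reflection.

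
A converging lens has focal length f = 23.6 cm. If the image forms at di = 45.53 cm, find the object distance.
1/do = 1/f − 1/di → do = 49 cm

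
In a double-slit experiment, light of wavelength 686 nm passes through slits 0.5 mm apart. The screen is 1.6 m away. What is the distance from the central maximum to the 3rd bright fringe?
y = mλL/d = 6.586 mm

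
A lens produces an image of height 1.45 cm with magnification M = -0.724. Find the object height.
ho = |hi|/|M| = 2.003 cm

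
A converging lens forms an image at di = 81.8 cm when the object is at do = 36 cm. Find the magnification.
M = −di/do = -2.272 (inverted image)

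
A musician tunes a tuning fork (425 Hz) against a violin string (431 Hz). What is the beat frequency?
6 Hz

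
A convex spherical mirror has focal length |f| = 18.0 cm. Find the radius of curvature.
R = 2|f| = 36 cm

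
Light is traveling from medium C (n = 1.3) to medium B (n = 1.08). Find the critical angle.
θc = arcsin(n₂/n₁) = 56.18°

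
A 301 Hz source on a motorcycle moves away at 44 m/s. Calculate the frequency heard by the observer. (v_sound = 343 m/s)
f_obs = f·v/(v + v_s) = 266.8 Hz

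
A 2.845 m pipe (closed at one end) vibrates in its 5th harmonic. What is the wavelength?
λₙ = 4L/n = 2.276 m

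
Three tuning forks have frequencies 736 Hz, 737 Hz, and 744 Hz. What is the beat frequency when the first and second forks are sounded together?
1 Hz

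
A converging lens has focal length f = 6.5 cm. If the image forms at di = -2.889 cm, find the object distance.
1/do = 1/f − 1/di → do = 2 cm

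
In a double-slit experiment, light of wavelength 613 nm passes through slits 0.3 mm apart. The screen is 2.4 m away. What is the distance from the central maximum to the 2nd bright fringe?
y = mλL/d = 9.808 mm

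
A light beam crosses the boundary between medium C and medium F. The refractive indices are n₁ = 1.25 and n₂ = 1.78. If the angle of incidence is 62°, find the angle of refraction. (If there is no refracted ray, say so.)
sin θ₂ = (n₁/n₂)·sin θ₁ = 0.62 → θ₂ = 38.32°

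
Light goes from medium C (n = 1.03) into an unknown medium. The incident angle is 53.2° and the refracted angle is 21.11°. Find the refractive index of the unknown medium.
n₂ = n₁·sin θ₁ / sin θ₂ = 2.29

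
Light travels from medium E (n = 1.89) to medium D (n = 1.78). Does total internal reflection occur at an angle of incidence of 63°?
θc = arcsin(n₂/n₁) = 70.36°; 63° < θc, so no — the ray refracts.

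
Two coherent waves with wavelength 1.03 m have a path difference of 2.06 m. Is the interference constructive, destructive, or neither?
constructive — path difference = 2λ, a whole number of wavelengths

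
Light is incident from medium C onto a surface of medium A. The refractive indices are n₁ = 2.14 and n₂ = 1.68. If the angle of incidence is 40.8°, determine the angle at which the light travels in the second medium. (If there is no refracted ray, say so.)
sin θ₂ = (n₁/n₂)·sin θ₁ = 0.8323 → θ₂ = 56.34°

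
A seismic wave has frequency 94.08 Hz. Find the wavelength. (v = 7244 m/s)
λ = v/f = 77 m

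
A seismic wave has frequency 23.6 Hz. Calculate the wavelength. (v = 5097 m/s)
λ = v/f = 216 m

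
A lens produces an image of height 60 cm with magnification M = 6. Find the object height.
ho = |hi|/|M| = 10 cm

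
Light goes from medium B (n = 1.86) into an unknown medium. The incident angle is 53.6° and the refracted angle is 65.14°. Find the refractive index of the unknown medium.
n₂ = n₁·sin θ₁ / sin θ₂ = 1.65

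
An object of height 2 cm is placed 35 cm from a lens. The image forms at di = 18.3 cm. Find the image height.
hi = (-di/do) × ho = -1.046 cm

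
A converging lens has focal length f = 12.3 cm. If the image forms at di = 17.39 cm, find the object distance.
1/do = 1/f − 1/di → do = 42.02 cm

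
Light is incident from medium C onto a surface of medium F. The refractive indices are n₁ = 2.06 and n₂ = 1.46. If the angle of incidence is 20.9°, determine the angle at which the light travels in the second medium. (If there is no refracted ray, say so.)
sin θ₂ = (n₁/n₂)·sin θ₁ = 0.5033 → θ₂ = 30.22°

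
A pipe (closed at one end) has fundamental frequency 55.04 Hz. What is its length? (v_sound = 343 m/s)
L = v/(4f₁) = 1.558 m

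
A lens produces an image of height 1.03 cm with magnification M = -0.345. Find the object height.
ho = |hi|/|M| = 2.986 cm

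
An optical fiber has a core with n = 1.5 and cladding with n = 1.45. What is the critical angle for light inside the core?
θc = arcsin(n_cladding/n_core) = 75.16°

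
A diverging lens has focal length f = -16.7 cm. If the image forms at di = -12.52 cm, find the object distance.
1/do = 1/f − 1/di → do = 50.02 cm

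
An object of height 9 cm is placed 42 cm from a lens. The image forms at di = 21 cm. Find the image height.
hi = (-di/do) × ho = -4.5 cm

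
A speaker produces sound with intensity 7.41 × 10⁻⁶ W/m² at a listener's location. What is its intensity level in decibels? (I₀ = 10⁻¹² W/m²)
β = 10·log₁₀(I/I₀) = 68.7 dB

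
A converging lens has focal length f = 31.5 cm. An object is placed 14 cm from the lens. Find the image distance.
1/di = 1/f − 1/do → di = -25.2 cm (virtual image)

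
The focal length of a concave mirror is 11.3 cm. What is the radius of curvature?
R = 2|f| = 22.6 cm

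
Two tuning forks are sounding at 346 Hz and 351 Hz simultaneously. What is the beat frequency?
5 Hz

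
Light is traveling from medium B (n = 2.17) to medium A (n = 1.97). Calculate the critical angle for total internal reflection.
θc = arcsin(n₂/n₁) = 65.21°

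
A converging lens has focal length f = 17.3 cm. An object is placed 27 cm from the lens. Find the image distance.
1/di = 1/f − 1/do → di = 48.15 cm (real image)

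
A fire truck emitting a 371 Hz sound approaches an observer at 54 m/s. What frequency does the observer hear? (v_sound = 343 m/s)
f_obs = f·v/(v − v_s) = 440.3 Hz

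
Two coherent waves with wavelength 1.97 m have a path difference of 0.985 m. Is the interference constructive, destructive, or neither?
destructive — path difference = 0.5λ, an odd multiple of λ/2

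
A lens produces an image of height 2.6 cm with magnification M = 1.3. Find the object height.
ho = |hi|/|M| = 2 cm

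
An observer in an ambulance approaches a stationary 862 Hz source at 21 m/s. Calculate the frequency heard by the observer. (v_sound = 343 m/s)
f_obs = f·(v + v_o)/v = 914.8 Hz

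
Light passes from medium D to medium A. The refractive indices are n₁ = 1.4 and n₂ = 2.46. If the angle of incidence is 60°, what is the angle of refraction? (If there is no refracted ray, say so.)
sin θ₂ = (n₁/n₂)·sin θ₁ = 0.4929 → θ₂ = 29.53°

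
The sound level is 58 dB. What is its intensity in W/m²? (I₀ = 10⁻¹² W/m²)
I = I₀·10^(β/10) = 6.31 × 10⁻⁷ W/m²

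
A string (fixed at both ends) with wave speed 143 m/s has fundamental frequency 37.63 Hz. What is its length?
L = v/(2f₁) = 1.9 m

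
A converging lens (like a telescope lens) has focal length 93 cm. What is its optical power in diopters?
P = 1/f = 1.075 D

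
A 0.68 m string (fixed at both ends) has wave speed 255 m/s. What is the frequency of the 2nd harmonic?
fₙ = nv/(2L) = 375 Hz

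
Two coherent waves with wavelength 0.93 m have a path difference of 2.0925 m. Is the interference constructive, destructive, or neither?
neither (partial) — path difference = 2.25λ, neither a whole number of wavelengths nor an odd multiple of λ/2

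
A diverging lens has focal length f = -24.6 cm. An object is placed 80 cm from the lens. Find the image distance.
1/di = 1/f − 1/do → di = -18.81 cm (virtual image)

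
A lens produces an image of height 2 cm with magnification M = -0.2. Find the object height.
ho = |hi|/|M| = 10 cm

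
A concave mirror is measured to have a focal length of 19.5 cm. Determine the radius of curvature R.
R = 2|f| = 39 cm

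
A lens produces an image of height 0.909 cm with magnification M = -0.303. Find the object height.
ho = |hi|/|M| = 3 cm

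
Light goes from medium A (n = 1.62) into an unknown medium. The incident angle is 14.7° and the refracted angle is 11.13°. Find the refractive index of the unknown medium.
n₂ = n₁·sin θ₁ / sin θ₂ = 2.13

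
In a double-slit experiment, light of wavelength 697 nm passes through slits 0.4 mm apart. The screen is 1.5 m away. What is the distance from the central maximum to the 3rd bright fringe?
y = mλL/d = 7.841 mm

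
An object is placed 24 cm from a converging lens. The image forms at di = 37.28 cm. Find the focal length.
1/f = 1/do + 1/di → f = 14.6 cm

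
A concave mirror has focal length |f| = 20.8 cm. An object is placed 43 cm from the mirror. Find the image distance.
f = +20.8 cm (concave); 1/di = 1/f − 1/do → di = 40.29 cm (real image, in front of mirror)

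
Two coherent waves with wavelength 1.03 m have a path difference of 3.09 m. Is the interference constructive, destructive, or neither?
constructive — path difference = 3λ, a whole number of wavelengths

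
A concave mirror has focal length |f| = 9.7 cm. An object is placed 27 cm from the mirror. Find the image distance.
f = +9.7 cm (concave); 1/di = 1/f − 1/do → di = 15.14 cm (real image, in front of mirror)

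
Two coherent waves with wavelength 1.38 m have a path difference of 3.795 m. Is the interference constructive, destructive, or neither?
neither (partial) — path difference = 2.75λ, neither a whole number of wavelengths nor an odd multiple of λ/2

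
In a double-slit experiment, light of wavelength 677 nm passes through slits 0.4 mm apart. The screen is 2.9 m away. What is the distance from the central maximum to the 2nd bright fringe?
y = mλL/d = 9.816 mm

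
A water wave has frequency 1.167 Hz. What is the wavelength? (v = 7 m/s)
λ = v/f = 5.998 m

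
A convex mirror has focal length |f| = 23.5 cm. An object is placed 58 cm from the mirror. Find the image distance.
f = −23.5 cm (convex); 1/di = 1/f − 1/do → di = -16.72 cm (virtual image, behind mirror)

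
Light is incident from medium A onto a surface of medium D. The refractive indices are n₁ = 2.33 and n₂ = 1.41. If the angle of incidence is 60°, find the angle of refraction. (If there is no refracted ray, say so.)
sin θ₂ = (n₁/n₂)·sin θ₁ = 1.431 > 1, so there is no refracted ray — the light undergoes total internal reflection.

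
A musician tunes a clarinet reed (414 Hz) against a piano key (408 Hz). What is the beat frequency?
6 Hz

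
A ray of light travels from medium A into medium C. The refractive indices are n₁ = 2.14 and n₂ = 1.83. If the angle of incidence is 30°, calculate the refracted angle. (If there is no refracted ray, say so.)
sin θ₂ = (n₁/n₂)·sin θ₁ = 0.5847 → θ₂ = 35.78°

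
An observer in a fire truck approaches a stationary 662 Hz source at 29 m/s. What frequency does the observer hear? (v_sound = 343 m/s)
f_obs = f·(v + v_o)/v = 718 Hz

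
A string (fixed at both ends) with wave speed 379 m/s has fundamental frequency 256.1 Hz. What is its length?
L = v/(2f₁) = 0.7399 m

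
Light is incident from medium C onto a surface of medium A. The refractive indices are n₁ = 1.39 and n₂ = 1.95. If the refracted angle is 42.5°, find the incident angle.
sin θ₁ = (n₂/n₁)·sin θ₂ → θ₁ = 71.4°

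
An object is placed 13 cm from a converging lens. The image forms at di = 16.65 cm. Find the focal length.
1/f = 1/do + 1/di → f = 7.3 cm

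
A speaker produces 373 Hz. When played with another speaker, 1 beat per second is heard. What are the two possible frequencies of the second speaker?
f₂ = 373 ± 1 Hz → 374 Hz or 372 Hz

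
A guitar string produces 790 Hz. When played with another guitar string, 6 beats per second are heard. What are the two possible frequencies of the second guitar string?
f₂ = 790 ± 6 Hz → 796 Hz or 784 Hz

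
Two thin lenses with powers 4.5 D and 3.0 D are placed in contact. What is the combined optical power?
P_total = P₁ + P₂ = 7.5 D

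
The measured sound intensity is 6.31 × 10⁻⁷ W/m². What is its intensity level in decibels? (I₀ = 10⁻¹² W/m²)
β = 10·log₁₀(I/I₀) = 58 dB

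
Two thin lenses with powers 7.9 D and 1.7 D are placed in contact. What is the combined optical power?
P_total = P₁ + P₂ = 9.6 D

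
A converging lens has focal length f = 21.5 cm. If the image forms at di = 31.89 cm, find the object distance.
1/do = 1/f − 1/di → do = 65.99 cm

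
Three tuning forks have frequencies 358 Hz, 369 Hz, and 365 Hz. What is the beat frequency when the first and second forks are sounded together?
11 Hz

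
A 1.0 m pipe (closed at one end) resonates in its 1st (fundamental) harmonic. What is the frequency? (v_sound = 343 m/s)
fₙ = nv/(4L) = 85.75 Hz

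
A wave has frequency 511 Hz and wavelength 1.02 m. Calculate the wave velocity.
v = fλ = 521.2 m/s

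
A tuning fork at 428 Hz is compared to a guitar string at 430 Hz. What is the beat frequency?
2 Hz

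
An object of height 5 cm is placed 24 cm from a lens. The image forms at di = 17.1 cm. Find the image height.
hi = (-di/do) × ho = -3.562 cm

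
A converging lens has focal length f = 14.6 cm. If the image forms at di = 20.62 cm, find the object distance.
1/do = 1/f − 1/di → do = 50.01 cm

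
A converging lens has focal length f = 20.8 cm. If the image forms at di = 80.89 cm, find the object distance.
1/do = 1/f − 1/di → do = 28 cm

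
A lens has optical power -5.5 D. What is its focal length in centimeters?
f = 1/P = -18.18 cm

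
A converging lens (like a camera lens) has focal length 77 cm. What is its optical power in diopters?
P = 1/f = 1.299 D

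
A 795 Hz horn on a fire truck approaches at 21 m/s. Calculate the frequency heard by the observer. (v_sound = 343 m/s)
f_obs = f·v/(v − v_s) = 846.8 Hz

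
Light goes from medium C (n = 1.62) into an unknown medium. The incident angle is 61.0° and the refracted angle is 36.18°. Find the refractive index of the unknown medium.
n₂ = n₁·sin θ₁ / sin θ₂ = 2.4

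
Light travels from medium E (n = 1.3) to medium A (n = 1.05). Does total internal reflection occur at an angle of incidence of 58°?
θc = arcsin(n₂/n₁) = 53.87°; 58° > θc, so yes — total internal reflection.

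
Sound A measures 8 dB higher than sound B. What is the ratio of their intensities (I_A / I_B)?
I_A/I_B = 10^(Δβ/10) = 6.31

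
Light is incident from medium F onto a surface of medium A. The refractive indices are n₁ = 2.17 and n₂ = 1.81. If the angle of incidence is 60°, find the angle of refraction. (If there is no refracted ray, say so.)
sin θ₂ = (n₁/n₂)·sin θ₁ = 1.038 > 1, so there is no refracted ray — the light undergoes total internal reflection.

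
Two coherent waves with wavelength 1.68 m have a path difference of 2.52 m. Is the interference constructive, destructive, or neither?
destructive — path difference = 1.5λ, an odd multiple of λ/2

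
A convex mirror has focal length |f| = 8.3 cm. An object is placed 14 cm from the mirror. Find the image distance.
f = −8.3 cm (convex); 1/di = 1/f − 1/do → di = -5.211 cm (virtual image, behind mirror)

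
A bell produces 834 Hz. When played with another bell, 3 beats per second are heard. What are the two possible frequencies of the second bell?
f₂ = 834 ± 3 Hz → 837 Hz or 831 Hz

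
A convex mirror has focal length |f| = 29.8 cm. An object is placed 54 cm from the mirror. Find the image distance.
f = −29.8 cm (convex); 1/di = 1/f − 1/do → di = -19.2 cm (virtual image, behind mirror)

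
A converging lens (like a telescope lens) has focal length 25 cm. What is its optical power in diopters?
P = 1/f = 4 D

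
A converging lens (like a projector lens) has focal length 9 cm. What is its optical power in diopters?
P = 1/f = 11.11 D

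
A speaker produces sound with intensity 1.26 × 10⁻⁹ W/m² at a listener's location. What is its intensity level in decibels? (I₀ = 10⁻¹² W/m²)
β = 10·log₁₀(I/I₀) = 31 dB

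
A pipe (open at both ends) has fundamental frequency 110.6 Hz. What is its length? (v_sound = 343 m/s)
L = v/(2f₁) = 1.551 m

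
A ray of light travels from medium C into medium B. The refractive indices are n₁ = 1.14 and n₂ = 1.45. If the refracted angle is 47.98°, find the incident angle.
sin θ₁ = (n₂/n₁)·sin θ₂ → θ₁ = 70.9°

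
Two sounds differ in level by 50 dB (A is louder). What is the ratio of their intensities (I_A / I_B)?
I_A/I_B = 10^(Δβ/10) = 100000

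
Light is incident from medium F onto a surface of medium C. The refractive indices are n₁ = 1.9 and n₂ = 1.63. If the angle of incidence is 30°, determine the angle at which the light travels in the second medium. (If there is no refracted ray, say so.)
sin θ₂ = (n₁/n₂)·sin θ₁ = 0.5828 → θ₂ = 35.65°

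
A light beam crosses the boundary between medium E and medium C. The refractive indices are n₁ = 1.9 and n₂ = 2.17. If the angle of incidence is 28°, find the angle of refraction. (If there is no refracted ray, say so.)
sin θ₂ = (n₁/n₂)·sin θ₁ = 0.4111 → θ₂ = 24.27°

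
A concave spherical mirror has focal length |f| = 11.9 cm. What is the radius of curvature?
R = 2|f| = 23.8 cm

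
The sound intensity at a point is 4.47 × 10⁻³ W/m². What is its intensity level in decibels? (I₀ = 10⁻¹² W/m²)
β = 10·log₁₀(I/I₀) = 96.5 dB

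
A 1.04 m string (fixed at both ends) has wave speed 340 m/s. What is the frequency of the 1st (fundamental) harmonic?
fₙ = nv/(2L) = 163.5 Hz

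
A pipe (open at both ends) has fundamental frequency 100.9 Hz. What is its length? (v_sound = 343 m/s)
L = v/(2f₁) = 1.7 m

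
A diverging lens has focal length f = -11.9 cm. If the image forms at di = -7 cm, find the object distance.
1/do = 1/f − 1/di → do = 17 cm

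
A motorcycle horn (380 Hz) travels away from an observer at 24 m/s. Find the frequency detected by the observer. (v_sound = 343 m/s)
f_obs = f·v/(v + v_s) = 355.1 Hz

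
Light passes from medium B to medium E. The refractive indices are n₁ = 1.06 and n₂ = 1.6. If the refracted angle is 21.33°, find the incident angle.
sin θ₁ = (n₂/n₁)·sin θ₂ → θ₁ = 33.3°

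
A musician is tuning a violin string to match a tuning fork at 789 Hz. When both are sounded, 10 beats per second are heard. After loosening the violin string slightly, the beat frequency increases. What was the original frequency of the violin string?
779 Hz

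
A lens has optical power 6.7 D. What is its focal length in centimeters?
f = 1/P = 14.93 cm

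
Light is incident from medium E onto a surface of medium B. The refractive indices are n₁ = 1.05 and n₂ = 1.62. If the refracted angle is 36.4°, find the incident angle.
sin θ₁ = (n₂/n₁)·sin θ₂ → θ₁ = 66.29°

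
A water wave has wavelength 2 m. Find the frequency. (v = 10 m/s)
f = v/λ = 5 Hz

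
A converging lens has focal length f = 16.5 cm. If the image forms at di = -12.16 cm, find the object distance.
1/do = 1/f − 1/di → do = 7.001 cm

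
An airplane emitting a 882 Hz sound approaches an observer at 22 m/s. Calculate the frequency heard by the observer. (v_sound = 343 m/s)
f_obs = f·v/(v − v_s) = 942.4 Hz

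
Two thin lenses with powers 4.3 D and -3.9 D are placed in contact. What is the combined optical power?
P_total = P₁ + P₂ = 0.4 D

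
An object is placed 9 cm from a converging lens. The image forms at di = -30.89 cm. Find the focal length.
1/f = 1/do + 1/di → f = 12.7 cm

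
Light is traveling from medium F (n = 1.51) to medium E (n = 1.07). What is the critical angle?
θc = arcsin(n₂/n₁) = 45.12°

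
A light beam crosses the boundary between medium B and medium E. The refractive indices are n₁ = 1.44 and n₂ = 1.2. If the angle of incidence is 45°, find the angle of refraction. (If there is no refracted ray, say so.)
sin θ₂ = (n₁/n₂)·sin θ₁ = 0.8485 → θ₂ = 58.05°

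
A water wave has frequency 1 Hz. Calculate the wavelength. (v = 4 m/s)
λ = v/f = 4 m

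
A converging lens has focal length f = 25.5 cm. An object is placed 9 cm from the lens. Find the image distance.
1/di = 1/f − 1/do → di = -13.91 cm (virtual image)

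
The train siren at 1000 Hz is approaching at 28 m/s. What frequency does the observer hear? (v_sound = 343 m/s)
f_obs = f·v/(v − v_s) = 1089 Hz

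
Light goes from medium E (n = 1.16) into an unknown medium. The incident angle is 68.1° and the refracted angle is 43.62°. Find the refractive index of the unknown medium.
n₂ = n₁·sin θ₁ / sin θ₂ = 1.56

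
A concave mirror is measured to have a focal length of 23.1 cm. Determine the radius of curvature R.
R = 2|f| = 46.2 cm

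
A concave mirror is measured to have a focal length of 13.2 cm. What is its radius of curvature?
R = 2|f| = 26.4 cm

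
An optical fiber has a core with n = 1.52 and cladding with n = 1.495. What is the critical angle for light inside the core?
θc = arcsin(n_cladding/n_core) = 79.59°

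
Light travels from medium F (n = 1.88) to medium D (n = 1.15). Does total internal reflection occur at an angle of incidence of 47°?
θc = arcsin(n₂/n₁) = 37.71°; 47° > θc, so yes — total internal reflection.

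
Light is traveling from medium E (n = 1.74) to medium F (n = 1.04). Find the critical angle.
θc = arcsin(n₂/n₁) = 36.71°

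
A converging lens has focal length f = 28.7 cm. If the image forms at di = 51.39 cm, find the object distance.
1/do = 1/f − 1/di → do = 65 cm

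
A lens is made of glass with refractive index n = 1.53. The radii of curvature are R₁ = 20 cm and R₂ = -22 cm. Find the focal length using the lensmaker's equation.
1/f = (n − 1)(1/R₁ − 1/R₂) → f = 19.77 cm (converging lens)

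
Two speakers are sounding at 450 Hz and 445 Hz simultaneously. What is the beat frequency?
5 Hz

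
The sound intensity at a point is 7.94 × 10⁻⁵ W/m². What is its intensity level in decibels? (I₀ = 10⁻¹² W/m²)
β = 10·log₁₀(I/I₀) = 79 dB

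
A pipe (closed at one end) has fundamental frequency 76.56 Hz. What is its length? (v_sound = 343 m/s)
L = v/(4f₁) = 1.12 m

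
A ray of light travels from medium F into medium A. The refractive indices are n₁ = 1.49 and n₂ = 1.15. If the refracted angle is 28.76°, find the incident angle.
sin θ₁ = (n₂/n₁)·sin θ₂ → θ₁ = 21.8°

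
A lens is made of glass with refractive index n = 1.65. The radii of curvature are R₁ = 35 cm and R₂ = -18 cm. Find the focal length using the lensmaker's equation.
1/f = (n − 1)(1/R₁ − 1/R₂) → f = 18.29 cm (converging lens)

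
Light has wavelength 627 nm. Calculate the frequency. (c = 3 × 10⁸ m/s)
f = c/λ = 4.785 × 10¹⁴ Hz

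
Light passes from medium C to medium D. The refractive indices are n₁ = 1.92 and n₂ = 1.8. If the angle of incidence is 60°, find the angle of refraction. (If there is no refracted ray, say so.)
sin θ₂ = (n₁/n₂)·sin θ₁ = 0.9238 → θ₂ = 67.48°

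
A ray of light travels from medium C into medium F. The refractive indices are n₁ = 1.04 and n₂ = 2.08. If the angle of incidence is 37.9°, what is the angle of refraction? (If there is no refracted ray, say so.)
sin θ₂ = (n₁/n₂)·sin θ₁ = 0.3071 → θ₂ = 17.89°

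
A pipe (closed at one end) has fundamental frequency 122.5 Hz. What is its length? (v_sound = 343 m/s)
L = v/(4f₁) = 0.7 m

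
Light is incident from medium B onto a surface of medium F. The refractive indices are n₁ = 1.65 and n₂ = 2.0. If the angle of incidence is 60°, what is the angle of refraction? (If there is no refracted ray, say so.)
sin θ₂ = (n₁/n₂)·sin θ₁ = 0.7145 → θ₂ = 45.6°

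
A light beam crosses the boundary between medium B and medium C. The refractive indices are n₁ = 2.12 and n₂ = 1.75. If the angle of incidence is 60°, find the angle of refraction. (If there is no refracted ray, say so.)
sin θ₂ = (n₁/n₂)·sin θ₁ = 1.049 > 1, so there is no refracted ray — the light undergoes total internal reflection.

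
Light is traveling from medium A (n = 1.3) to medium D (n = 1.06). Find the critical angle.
θc = arcsin(n₂/n₁) = 54.63°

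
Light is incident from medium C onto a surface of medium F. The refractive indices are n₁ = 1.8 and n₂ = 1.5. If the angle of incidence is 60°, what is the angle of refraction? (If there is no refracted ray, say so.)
sin θ₂ = (n₁/n₂)·sin θ₁ = 1.039 > 1, so there is no refracted ray — the light undergoes total internal reflection.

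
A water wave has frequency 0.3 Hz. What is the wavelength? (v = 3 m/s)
λ = v/f = 10 m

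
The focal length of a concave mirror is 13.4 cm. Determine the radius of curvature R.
R = 2|f| = 26.8 cm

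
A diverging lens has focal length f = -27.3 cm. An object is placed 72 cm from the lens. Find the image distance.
1/di = 1/f − 1/do → di = -19.79 cm (virtual image)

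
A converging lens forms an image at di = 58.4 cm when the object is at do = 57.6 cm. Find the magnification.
M = −di/do = -1.014 (inverted image)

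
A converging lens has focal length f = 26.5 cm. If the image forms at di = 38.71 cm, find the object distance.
1/do = 1/f − 1/di → do = 84.01 cm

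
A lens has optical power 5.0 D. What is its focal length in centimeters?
f = 1/P = 20 cm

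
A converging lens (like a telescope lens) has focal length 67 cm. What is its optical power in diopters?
P = 1/f = 1.493 D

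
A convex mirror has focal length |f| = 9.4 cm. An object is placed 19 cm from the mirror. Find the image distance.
f = −9.4 cm (convex); 1/di = 1/f − 1/do → di = -6.289 cm (virtual image, behind mirror)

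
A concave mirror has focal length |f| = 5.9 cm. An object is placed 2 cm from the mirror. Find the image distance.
f = +5.9 cm (concave); 1/di = 1/f − 1/do → di = -3.026 cm (virtual image, behind mirror)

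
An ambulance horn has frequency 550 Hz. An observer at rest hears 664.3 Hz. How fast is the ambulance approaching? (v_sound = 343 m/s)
v_s = v·(1 − f/f_obs) = 59.02 m/s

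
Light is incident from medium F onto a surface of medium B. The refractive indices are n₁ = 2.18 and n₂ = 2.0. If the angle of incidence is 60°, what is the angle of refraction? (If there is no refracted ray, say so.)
sin θ₂ = (n₁/n₂)·sin θ₁ = 0.944 → θ₂ = 70.73°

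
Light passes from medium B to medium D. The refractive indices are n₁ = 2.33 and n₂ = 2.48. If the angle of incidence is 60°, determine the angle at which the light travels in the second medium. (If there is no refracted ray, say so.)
sin θ₂ = (n₁/n₂)·sin θ₁ = 0.8136 → θ₂ = 54.45°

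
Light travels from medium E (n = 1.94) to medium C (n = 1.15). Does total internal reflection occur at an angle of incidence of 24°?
θc = arcsin(n₂/n₁) = 36.35°; 24° < θc, so no — the ray refracts.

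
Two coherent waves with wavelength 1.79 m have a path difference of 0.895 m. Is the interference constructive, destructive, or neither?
destructive — path difference = 0.5λ, an odd multiple of λ/2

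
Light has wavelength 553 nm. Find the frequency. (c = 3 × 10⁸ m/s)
f = c/λ = 5.425 × 10¹⁴ Hz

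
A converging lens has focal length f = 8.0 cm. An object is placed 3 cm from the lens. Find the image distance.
1/di = 1/f − 1/do → di = -4.8 cm (virtual image)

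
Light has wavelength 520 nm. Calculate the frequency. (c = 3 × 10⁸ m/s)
f = c/λ = 5.769 × 10¹⁴ Hz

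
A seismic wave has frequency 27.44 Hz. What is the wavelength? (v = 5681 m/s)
λ = v/f = 207 m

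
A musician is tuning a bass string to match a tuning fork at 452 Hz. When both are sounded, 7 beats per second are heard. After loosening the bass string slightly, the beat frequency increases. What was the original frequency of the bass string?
445 Hz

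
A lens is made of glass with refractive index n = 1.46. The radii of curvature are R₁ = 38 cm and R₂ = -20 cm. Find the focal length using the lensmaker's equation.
1/f = (n − 1)(1/R₁ − 1/R₂) → f = 28.49 cm (converging lens)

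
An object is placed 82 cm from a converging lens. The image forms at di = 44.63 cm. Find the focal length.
1/f = 1/do + 1/di → f = 28.9 cm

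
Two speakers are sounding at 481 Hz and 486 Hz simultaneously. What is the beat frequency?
5 Hz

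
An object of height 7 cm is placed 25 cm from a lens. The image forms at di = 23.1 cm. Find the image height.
hi = (-di/do) × ho = -6.468 cm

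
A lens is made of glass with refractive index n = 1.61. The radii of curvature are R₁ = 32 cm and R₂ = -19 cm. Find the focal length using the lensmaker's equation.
1/f = (n − 1)(1/R₁ − 1/R₂) → f = 19.54 cm (converging lens)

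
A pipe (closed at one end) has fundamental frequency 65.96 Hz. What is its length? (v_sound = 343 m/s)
L = v/(4f₁) = 1.3 m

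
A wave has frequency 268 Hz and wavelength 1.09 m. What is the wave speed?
v = fλ = 292.1 m/s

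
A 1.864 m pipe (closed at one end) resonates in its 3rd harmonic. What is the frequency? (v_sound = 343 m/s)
fₙ = nv/(4L) = 138 Hz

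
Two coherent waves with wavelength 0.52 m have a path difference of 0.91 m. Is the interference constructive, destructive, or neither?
neither (partial) — path difference = 1.75λ, neither a whole number of wavelengths nor an odd multiple of λ/2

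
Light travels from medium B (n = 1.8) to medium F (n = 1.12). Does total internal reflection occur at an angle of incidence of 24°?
θc = arcsin(n₂/n₁) = 38.48°; 24° < θc, so no — the ray refracts.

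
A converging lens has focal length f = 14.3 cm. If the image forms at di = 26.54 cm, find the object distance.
1/do = 1/f − 1/di → do = 31.01 cm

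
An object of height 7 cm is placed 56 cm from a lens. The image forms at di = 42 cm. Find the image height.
hi = (-di/do) × ho = -5.25 cm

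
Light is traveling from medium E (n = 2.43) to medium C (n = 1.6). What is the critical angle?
θc = arcsin(n₂/n₁) = 41.18°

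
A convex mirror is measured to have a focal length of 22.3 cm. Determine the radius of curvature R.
R = 2|f| = 44.6 cm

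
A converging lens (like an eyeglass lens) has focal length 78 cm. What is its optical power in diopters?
P = 1/f = 1.282 D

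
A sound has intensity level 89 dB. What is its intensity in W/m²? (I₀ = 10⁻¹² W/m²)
I = I₀·10^(β/10) = 7.94 × 10⁻⁴ W/m²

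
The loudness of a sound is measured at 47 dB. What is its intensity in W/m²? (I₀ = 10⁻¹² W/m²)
I = I₀·10^(β/10) = 5.01 × 10⁻⁸ W/m²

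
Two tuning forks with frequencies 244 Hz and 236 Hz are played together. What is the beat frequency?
8 Hz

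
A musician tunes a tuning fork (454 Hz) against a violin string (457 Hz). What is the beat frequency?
3 Hz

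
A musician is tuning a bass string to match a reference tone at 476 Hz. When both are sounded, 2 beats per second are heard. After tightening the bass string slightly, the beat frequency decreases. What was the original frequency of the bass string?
474 Hz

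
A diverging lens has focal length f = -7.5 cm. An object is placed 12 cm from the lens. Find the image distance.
1/di = 1/f − 1/do → di = -4.615 cm (virtual image)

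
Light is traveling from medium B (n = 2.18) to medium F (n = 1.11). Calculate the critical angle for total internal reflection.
θc = arcsin(n₂/n₁) = 30.61°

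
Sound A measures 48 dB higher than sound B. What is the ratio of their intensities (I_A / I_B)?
I_A/I_B = 10^(Δβ/10) = 63100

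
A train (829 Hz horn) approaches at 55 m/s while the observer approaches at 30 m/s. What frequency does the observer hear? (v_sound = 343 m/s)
f_obs = f·(v + v_o)/(v − v_s) = 1074 Hz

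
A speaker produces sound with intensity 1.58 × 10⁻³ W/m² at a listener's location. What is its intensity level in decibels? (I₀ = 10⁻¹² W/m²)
β = 10·log₁₀(I/I₀) = 91.99 dB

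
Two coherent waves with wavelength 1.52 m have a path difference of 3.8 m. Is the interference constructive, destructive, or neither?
destructive — path difference = 2.5λ, an odd multiple of λ/2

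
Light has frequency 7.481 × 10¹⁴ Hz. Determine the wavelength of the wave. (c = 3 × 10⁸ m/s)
λ = c/f = 401 nm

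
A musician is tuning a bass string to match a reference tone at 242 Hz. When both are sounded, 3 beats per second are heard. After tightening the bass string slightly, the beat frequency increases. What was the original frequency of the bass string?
245 Hz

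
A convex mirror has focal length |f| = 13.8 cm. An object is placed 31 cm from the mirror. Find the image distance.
f = −13.8 cm (convex); 1/di = 1/f − 1/do → di = -9.549 cm (virtual image, behind mirror)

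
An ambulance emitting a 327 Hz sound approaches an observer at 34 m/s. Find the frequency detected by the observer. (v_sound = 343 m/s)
f_obs = f·v/(v − v_s) = 363 Hz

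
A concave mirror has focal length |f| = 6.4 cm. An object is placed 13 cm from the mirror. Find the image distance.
f = +6.4 cm (concave); 1/di = 1/f − 1/do → di = 12.61 cm (real image, in front of mirror)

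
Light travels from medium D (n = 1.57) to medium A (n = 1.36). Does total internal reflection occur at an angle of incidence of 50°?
θc = arcsin(n₂/n₁) = 60.02°; 50° < θc, so no — the ray refracts.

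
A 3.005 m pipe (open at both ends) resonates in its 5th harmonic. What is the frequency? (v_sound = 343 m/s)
fₙ = nv/(2L) = 285.4 Hz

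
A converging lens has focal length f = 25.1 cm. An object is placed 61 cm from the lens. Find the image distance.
1/di = 1/f − 1/do → di = 42.65 cm (real image)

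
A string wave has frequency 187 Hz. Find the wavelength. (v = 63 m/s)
λ = v/f = 0.3369 m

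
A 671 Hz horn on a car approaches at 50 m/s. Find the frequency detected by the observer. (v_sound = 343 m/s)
f_obs = f·v/(v − v_s) = 785.5 Hz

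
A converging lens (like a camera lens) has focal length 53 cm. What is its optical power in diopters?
P = 1/f = 1.887 D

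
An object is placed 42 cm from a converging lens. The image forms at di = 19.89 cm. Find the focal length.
1/f = 1/do + 1/di → f = 13.5 cm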